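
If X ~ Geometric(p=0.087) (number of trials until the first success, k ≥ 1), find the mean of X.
11.4943

We have X ~ Geometric(p=0.087) (number of trials until the first success, k ≥ 1).

For a Geometric distribution with p=0.087 (number of trials until the first success, k ≥ 1):
E[X] = 11.4943

This is the expected (average) value of X.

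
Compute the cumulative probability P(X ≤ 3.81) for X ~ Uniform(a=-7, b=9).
0.675625

We have X ~ Uniform(a=-7, b=9).

The CDF gives us P(X ≤ k).

Using the CDF:
P(X ≤ 3.81) = 0.675625

This means there's approximately a 67.6% chance that X is at most 3.81.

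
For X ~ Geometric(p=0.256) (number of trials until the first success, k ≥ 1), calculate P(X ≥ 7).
0.169605

We have X ~ Geometric(p=0.256) (number of trials until the first success, k ≥ 1).

For discrete distributions, P(X ≥ 7) = 1 - P(X ≤ 6).

P(X ≤ 6) = 0.830395
P(X ≥ 7) = 1 - 0.830395 = 0.169605

So there's approximately a 17.0% chance that X is at least 7.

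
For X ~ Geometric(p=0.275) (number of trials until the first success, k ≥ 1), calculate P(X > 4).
0.276282

We have X ~ Geometric(p=0.275) (number of trials until the first success, k ≥ 1).

P(X > 4) = 1 - P(X ≤ 4)
                = 1 - F(4)
                = 1 - 0.723718
                = 0.276282

So there's approximately a 27.6% chance that X exceeds 4.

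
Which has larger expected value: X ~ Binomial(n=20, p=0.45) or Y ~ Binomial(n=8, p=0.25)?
X has larger mean (9.0000 > 2.0000)

Compute the expected value for each distribution:

X ~ Binomial(n=20, p=0.45):
E[X] = 9.0000

Y ~ Binomial(n=8, p=0.25):
E[Y] = 2.0000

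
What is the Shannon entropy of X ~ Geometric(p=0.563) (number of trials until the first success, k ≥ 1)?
1.2170 nats

We have X ~ Geometric(p=0.563) (number of trials until the first success, k ≥ 1).

The Shannon entropy measures the uncertainty or information content of the distribution.

For a Geometric distribution with p=0.563 (number of trials until the first success, k ≥ 1):
H(X) = 1.2170 nats

(In bits, this would be 1.7558 bits.)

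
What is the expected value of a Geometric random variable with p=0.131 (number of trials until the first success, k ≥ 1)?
7.6336

We have X ~ Geometric(p=0.131) (number of trials until the first success, k ≥ 1).

For a Geometric distribution with p=0.131 (number of trials until the first success, k ≥ 1):
E[X] = 7.6336

This is the expected (average) value of X.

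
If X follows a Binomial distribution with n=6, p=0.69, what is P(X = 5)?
0.290910

We have X ~ Binomial(n=6, p=0.69).

For a Binomial distribution, the PMF gives us the probability of each outcome.

Using the PMF formula:
P(X = 5) = 0.290910

Rounded to 4 decimal places: 0.2909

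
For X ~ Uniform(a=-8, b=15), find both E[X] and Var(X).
E[X] = 3.5000, Var(X) = 44.0833

We have X ~ Uniform(a=-8, b=15).

For a Uniform distribution with a=-8, b=15:

Expected value:
E[X] = 3.5000

Variance:
Var(X) = 44.0833

Standard deviation:
σ = √Var(X) = 6.6395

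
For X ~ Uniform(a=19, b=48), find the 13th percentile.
22.7700

We have X ~ Uniform(a=19, b=48).

We want to find x such that P(X ≤ x) = 0.13.

This is the 13th percentile, which means 13% of values fall below this point.

Using the inverse CDF (quantile function):
x = F⁻¹(0.13) = 22.7700

Verification: P(X ≤ 22.7700) = 0.13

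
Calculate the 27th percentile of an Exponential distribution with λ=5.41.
0.0582

We have X ~ Exponential(λ=5.41).

We want to find x such that P(X ≤ x) = 0.27.

This is the 27th percentile, which means 27% of values fall below this point.

Using the inverse CDF (quantile function):
x = F⁻¹(0.27) = 0.0582

Verification: P(X ≤ 0.0582) = 0.27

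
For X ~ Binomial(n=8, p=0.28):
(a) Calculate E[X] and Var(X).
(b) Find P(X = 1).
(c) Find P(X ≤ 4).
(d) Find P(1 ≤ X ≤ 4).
(a) E[X] = 2.2400, Var(X) = 1.6128
(b) P(X = 1) = 0.224686
(c) P(X ≤ 4) = 0.956217
(d) P(1 ≤ X ≤ 4) = 0.883997

We have X ~ Binomial(n=8, p=0.28).

(a) Moments:
E[X] = 2.2400
Var(X) = 1.6128
σ = √Var(X) = 1.2700

(b) Point probability using PMF:
P(X = 1) = 0.224686

(c) Cumulative probability using CDF:
P(X ≤ 4) = F(4) = 0.956217

(d) Range probability:
P(1 ≤ X ≤ 4) = P(X ≤ 4) - P(X ≤ 0)
                   = F(4) - F(0)
                   = 0.956217 - 0.072220
                   = 0.883997

This means approximately 88.4% of outcomes fall in the interval [1, 4].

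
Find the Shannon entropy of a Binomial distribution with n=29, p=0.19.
2.1584 nats

We have X ~ Binomial(n=29, p=0.19).

The Shannon entropy measures the uncertainty or information content of the distribution.

For a Binomial distribution with n=29, p=0.19:
H(X) = 2.1584 nats

(In bits, this would be 3.1139 bits.)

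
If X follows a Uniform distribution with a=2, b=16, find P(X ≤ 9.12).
0.508571

We have X ~ Uniform(a=2, b=16).

The CDF gives us P(X ≤ k).

Using the CDF:
P(X ≤ 9.12) = 0.508571

This means there's approximately a 50.9% chance that X is at most 9.12.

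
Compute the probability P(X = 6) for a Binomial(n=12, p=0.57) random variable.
0.200323

We have X ~ Binomial(n=12, p=0.57).

For a Binomial distribution, the PMF gives us the probability of each outcome.

Using the PMF formula:
P(X = 6) = 0.200323

Rounded to 4 decimal places: 0.2003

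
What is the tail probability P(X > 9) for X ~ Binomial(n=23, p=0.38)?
0.366557

We have X ~ Binomial(n=23, p=0.38).

P(X > 9) = 1 - P(X ≤ 9)
                = 1 - F(9)
                = 1 - 0.633443
                = 0.366557

So there's approximately a 36.7% chance that X exceeds 9.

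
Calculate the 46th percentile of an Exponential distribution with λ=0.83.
0.7424

We have X ~ Exponential(λ=0.83).

We want to find x such that P(X ≤ x) = 0.46.

This is the 46th percentile, which means 46% of values fall below this point.

Using the inverse CDF (quantile function):
x = F⁻¹(0.46) = 0.7424

Verification: P(X ≤ 0.7424) = 0.46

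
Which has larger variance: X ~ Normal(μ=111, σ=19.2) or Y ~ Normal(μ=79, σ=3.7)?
X has larger variance (368.6400 > 13.6900)

Compute the variance for each distribution:

X ~ Normal(μ=111, σ=19.2):
Var(X) = 368.6400

Y ~ Normal(μ=79, σ=3.7):
Var(Y) = 13.6900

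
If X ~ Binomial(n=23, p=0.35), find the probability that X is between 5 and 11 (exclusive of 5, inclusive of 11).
0.800812

We have X ~ Binomial(n=23, p=0.35).

To find P(5 < X ≤ 11), we use:
P(5 < X ≤ 11) = P(X ≤ 11) - P(X ≤ 5)
                 = F(11) - F(5)
                 = 0.931759 - 0.130947
                 = 0.800812

So there's approximately a 80.1% chance that X falls in this range.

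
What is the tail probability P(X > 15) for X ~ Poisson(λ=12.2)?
0.170420

We have X ~ Poisson(λ=12.2).

P(X > 15) = 1 - P(X ≤ 15)
                = 1 - F(15)
                = 1 - 0.829580
                = 0.170420

So there's approximately a 17.0% chance that X exceeds 15.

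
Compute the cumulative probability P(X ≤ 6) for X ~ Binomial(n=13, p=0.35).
0.870532

We have X ~ Binomial(n=13, p=0.35).

The CDF gives us P(X ≤ k).

Using the CDF:
P(X ≤ 6) = 0.870532

This means there's approximately a 87.1% chance that X is at most 6.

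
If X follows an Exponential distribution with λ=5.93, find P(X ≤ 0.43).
0.921911

We have X ~ Exponential(λ=5.93).

The CDF gives us P(X ≤ k).

Using the CDF:
P(X ≤ 0.43) = 0.921911

This means there's approximately a 92.2% chance that X is at most 0.43.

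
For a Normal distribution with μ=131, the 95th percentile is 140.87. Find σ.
σ = 6.0005

For X ~ Normal(μ, σ), the p-th percentile satisfies x = μ + z_p × σ,
where z_p = Φ⁻¹(p) is the standard normal quantile.

Step 1: z_{0.95} = Φ⁻¹(0.95) = 1.6449

Step 2: Solve for σ:
140.87 = 131 + 1.6449 × σ
σ = (140.87 - 131) / 1.6449
σ = 9.87 / 1.6449
σ = 6.0005

Verification: μ + z × σ = 131 + 1.6449 × 6.0005 = 140.87 ✓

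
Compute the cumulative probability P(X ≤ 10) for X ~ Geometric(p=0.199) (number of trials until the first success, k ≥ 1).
0.891276

We have X ~ Geometric(p=0.199) (number of trials until the first success, k ≥ 1).

The CDF gives us P(X ≤ k).

Using the CDF:
P(X ≤ 10) = 0.891276

This means there's approximately a 89.1% chance that X is at most 10.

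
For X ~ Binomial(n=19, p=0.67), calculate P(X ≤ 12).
0.444484

We have X ~ Binomial(n=19, p=0.67).

The CDF gives us P(X ≤ k).

Using the CDF:
P(X ≤ 12) = 0.444484

This means there's approximately a 44.4% chance that X is at most 12.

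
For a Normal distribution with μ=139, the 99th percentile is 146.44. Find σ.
σ = 3.1981

For X ~ Normal(μ, σ), the p-th percentile satisfies x = μ + z_p × σ,
where z_p = Φ⁻¹(p) is the standard normal quantile.

Step 1: z_{0.99} = Φ⁻¹(0.99) = 2.3263

Step 2: Solve for σ:
146.44 = 139 + 2.3263 × σ
σ = (146.44 - 139) / 2.3263
σ = 7.44 / 2.3263
σ = 3.1981

Verification: μ + z × σ = 139 + 2.3263 × 3.1981 = 146.44 ✓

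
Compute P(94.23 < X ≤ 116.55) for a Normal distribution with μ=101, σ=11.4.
0.637419

We have X ~ Normal(μ=101, σ=11.4).

To find P(94.23 < X ≤ 116.55), we use:
P(94.23 < X ≤ 116.55) = P(X ≤ 116.55) - P(X ≤ 94.23)
                 = F(116.55) - F(94.23)
                 = 0.913722 - 0.276303
                 = 0.637419

So there's approximately a 63.7% chance that X falls in this range.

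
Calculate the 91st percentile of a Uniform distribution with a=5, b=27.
25.0200

We have X ~ Uniform(a=5, b=27).

We want to find x such that P(X ≤ x) = 0.91.

This is the 91st percentile, which means 91% of values fall below this point.

Using the inverse CDF (quantile function):
x = F⁻¹(0.91) = 25.0200

Verification: P(X ≤ 25.0200) = 0.91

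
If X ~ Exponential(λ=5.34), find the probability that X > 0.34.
0.162740

We have X ~ Exponential(λ=5.34).

P(X > 0.34) = 1 - P(X ≤ 0.34)
                = 1 - F(0.34)
                = 1 - 0.837260
                = 0.162740

So there's approximately a 16.3% chance that X exceeds 0.34.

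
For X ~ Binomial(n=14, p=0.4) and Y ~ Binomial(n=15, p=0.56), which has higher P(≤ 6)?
X has higher probability (P(X ≤ 6) = 0.6925 > P(Y ≤ 6) = 0.1615)

Compute P(≤ 6) for each distribution:

X ~ Binomial(n=14, p=0.4):
P(X ≤ 6) = 0.6925

Y ~ Binomial(n=15, p=0.56):
P(Y ≤ 6) = 0.1615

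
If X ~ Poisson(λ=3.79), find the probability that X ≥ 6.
0.182969

We have X ~ Poisson(λ=3.79).

For discrete distributions, P(X ≥ 6) = 1 - P(X ≤ 5).

P(X ≤ 5) = 0.817031
P(X ≥ 6) = 1 - 0.817031 = 0.182969

So there's approximately a 18.3% chance that X is at least 6.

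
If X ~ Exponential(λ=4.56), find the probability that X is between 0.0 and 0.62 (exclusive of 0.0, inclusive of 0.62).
0.940822

We have X ~ Exponential(λ=4.56).

To find P(0.0 < X ≤ 0.62), we use:
P(0.0 < X ≤ 0.62) = P(X ≤ 0.62) - P(X ≤ 0.0)
                 = F(0.62) - F(0.0)
                 = 0.940822 - 0.000000
                 = 0.940822

So there's approximately a 94.1% chance that X falls in this range.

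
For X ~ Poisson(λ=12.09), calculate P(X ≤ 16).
0.893749

We have X ~ Poisson(λ=12.09).

The CDF gives us P(X ≤ k).

Using the CDF:
P(X ≤ 16) = 0.893749

This means there's approximately a 89.4% chance that X is at most 16.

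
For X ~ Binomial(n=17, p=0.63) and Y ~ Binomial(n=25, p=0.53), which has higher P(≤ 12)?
X has higher probability (P(X ≤ 12) = 0.8142 > P(Y ≤ 12) = 0.3808)

Compute P(≤ 12) for each distribution:

X ~ Binomial(n=17, p=0.63):
P(X ≤ 12) = 0.8142

Y ~ Binomial(n=25, p=0.53):
P(Y ≤ 12) = 0.3808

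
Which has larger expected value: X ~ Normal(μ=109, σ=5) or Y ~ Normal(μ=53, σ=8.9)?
X has larger mean (109.0000 > 53.0000)

Compute the expected value for each distribution:

X ~ Normal(μ=109, σ=5):
E[X] = 109.0000

Y ~ Normal(μ=53, σ=8.9):
E[Y] = 53.0000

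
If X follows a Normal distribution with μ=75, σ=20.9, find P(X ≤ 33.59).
0.023777

We have X ~ Normal(μ=75, σ=20.9).

The CDF gives us P(X ≤ k).

Using the CDF:
P(X ≤ 33.59) = 0.023777

This means there's approximately a 2.4% chance that X is at most 33.59.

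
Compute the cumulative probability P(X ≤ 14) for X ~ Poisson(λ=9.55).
0.937890

We have X ~ Poisson(λ=9.55).

The CDF gives us P(X ≤ k).

Using the CDF:
P(X ≤ 14) = 0.937890

This means there's approximately a 93.8% chance that X is at most 14.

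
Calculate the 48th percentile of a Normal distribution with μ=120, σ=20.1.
118.9919

We have X ~ Normal(μ=120, σ=20.1).

We want to find x such that P(X ≤ x) = 0.48.

This is the 48th percentile, which means 48% of values fall below this point.

Using the inverse CDF (quantile function):
x = F⁻¹(0.48) = 118.9919

Verification: P(X ≤ 118.9919) = 0.48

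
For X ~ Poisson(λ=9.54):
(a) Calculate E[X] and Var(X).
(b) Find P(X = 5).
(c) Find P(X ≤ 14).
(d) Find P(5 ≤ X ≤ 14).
(a) E[X] = 9.5400, Var(X) = 9.5400
(b) P(X = 5) = 0.047358
(c) P(X ≤ 14) = 0.938317
(d) P(5 ≤ X ≤ 14) = 0.899059

We have X ~ Poisson(λ=9.54).

(a) Moments:
E[X] = 9.5400
Var(X) = 9.5400
σ = √Var(X) = 3.0887

(b) Point probability using PMF:
P(X = 5) = 0.047358

(c) Cumulative probability using CDF:
P(X ≤ 14) = F(14) = 0.938317

(d) Range probability:
P(5 ≤ X ≤ 14) = P(X ≤ 14) - P(X ≤ 4)
                   = F(14) - F(4)
                   = 0.938317 - 0.039258
                   = 0.899059

This means approximately 89.9% of outcomes fall in the interval [5, 14].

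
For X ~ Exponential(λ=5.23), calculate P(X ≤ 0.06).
0.269335

We have X ~ Exponential(λ=5.23).

The CDF gives us P(X ≤ k).

Using the CDF:
P(X ≤ 0.06) = 0.269335

This means there's approximately a 26.9% chance that X is at most 0.06.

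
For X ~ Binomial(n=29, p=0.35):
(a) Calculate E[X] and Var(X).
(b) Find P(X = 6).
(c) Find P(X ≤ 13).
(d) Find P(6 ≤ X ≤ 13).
(a) E[X] = 10.1500, Var(X) = 6.5975
(b) P(X = 6) = 0.043464
(c) P(X ≤ 13) = 0.902212
(d) P(6 ≤ X ≤ 13) = 0.871891

We have X ~ Binomial(n=29, p=0.35).

(a) Moments:
E[X] = 10.1500
Var(X) = 6.5975
σ = √Var(X) = 2.5686

(b) Point probability using PMF:
P(X = 6) = 0.043464

(c) Cumulative probability using CDF:
P(X ≤ 13) = F(13) = 0.902212

(d) Range probability:
P(6 ≤ X ≤ 13) = P(X ≤ 13) - P(X ≤ 5)
                   = F(13) - F(5)
                   = 0.902212 - 0.030321
                   = 0.871891

This means approximately 87.2% of outcomes fall in the interval [6, 13].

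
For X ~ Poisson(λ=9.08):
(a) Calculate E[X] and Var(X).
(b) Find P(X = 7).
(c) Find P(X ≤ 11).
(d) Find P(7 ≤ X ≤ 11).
(a) E[X] = 9.0800, Var(X) = 9.0800
(b) P(X = 7) = 0.115021
(c) P(X ≤ 11) = 0.795179
(d) P(7 ≤ X ≤ 11) = 0.595588

We have X ~ Poisson(λ=9.08).

(a) Moments:
E[X] = 9.0800
Var(X) = 9.0800
σ = √Var(X) = 3.0133

(b) Point probability using PMF:
P(X = 7) = 0.115021

(c) Cumulative probability using CDF:
P(X ≤ 11) = F(11) = 0.795179

(d) Range probability:
P(7 ≤ X ≤ 11) = P(X ≤ 11) - P(X ≤ 6)
                   = F(11) - F(6)
                   = 0.795179 - 0.199590
                   = 0.595588

This means approximately 59.6% of outcomes fall in the interval [7, 11].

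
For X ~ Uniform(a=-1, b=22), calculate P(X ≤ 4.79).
0.251739

We have X ~ Uniform(a=-1, b=22).

The CDF gives us P(X ≤ k).

Using the CDF:
P(X ≤ 4.79) = 0.251739

This means there's approximately a 25.2% chance that X is at most 4.79.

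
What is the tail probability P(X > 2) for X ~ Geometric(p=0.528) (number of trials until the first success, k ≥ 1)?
0.222784

We have X ~ Geometric(p=0.528) (number of trials until the first success, k ≥ 1).

P(X > 2) = 1 - P(X ≤ 2)
                = 1 - F(2)
                = 1 - 0.777216
                = 0.222784

So there's approximately a 22.3% chance that X exceeds 2.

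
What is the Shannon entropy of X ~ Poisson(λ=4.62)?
2.1629 nats

We have X ~ Poisson(λ=4.62).

The Shannon entropy measures the uncertainty or information content of the distribution.

For a Poisson distribution with λ=4.62:
H(X) = 2.1629 nats

(In bits, this would be 3.1204 bits.)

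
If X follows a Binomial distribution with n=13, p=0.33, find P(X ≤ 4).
0.562370

We have X ~ Binomial(n=13, p=0.33).

The CDF gives us P(X ≤ k).

Using the CDF:
P(X ≤ 4) = 0.562370

This means there's approximately a 56.2% chance that X is at most 4.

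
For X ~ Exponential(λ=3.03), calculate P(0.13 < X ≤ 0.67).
0.543099

We have X ~ Exponential(λ=3.03).

To find P(0.13 < X ≤ 0.67), we use:
P(0.13 < X ≤ 0.67) = P(X ≤ 0.67) - P(X ≤ 0.13)
                 = F(0.67) - F(0.13)
                 = 0.868678 - 0.325579
                 = 0.543099

So there's approximately a 54.3% chance that X falls in this range.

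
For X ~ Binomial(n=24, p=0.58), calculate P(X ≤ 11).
0.158432

We have X ~ Binomial(n=24, p=0.58).

The CDF gives us P(X ≤ k).

Using the CDF:
P(X ≤ 11) = 0.158432

This means there's approximately a 15.8% chance that X is at most 11.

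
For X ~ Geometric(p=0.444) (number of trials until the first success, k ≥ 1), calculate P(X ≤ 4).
0.904435

We have X ~ Geometric(p=0.444) (number of trials until the first success, k ≥ 1).

The CDF gives us P(X ≤ k).

Using the CDF:
P(X ≤ 4) = 0.904435

This means there's approximately a 90.4% chance that X is at most 4.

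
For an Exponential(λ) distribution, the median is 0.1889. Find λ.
λ = 3.6694

For X ~ Exponential(λ), the CDF is F(x) = 1 - e^(-λx).
The median m satisfies F(m) = 0.5:
1 - e^(-λm) = 0.5
e^(-λm) = 0.5
λm = ln(2)
m = ln(2) / λ

Given m = 0.1889:
λ = ln(2) / 0.1889 = 0.693147 / 0.1889 = 3.6694

Verification: ln(2) / 3.6694 = 0.1889 ✓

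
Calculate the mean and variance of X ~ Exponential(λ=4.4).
E[X] = 0.2273, Var(X) = 0.0517

We have X ~ Exponential(λ=4.4).

For an Exponential distribution with λ=4.4:

Expected value:
E[X] = 0.2273

Variance:
Var(X) = 0.0517

Standard deviation:
σ = √Var(X) = 0.2273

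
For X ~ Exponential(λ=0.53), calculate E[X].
1.8868

We have X ~ Exponential(λ=0.53).

For an Exponential distribution with λ=0.53:
E[X] = 1.8868

This is the expected (average) value of X.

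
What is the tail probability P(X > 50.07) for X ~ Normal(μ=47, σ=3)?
0.153075

We have X ~ Normal(μ=47, σ=3).

P(X > 50.07) = 1 - P(X ≤ 50.07)
                = 1 - F(50.07)
                = 1 - 0.846925
                = 0.153075

So there's approximately a 15.3% chance that X exceeds 50.07.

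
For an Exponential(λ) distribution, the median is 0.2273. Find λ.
λ = 3.0495

For X ~ Exponential(λ), the CDF is F(x) = 1 - e^(-λx).
The median m satisfies F(m) = 0.5:
1 - e^(-λm) = 0.5
e^(-λm) = 0.5
λm = ln(2)
m = ln(2) / λ

Given m = 0.2273:
λ = ln(2) / 0.2273 = 0.693147 / 0.2273 = 3.0495

Verification: ln(2) / 3.0495 = 0.2273 ✓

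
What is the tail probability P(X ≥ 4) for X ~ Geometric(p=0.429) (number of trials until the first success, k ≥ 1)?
0.186169

We have X ~ Geometric(p=0.429) (number of trials until the first success, k ≥ 1).

For discrete distributions, P(X ≥ 4) = 1 - P(X ≤ 3).

P(X ≤ 3) = 0.813831
P(X ≥ 4) = 1 - 0.813831 = 0.186169

So there's approximately a 18.6% chance that X is at least 4.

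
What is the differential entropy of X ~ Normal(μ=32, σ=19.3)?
4.3790 nats

We have X ~ Normal(μ=32, σ=19.3).

The differential entropy measures the uncertainty or information content of the distribution.

For a Normal distribution with μ=32, σ=19.3:
h(X) = 4.3790 nats

(In bits, this would be 6.3176 bits.)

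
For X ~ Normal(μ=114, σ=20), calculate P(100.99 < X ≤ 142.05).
0.661932

We have X ~ Normal(μ=114, σ=20).

To find P(100.99 < X ≤ 142.05), we use:
P(100.99 < X ≤ 142.05) = P(X ≤ 142.05) - P(X ≤ 100.99)
                 = F(142.05) - F(100.99)
                 = 0.919617 - 0.257685
                 = 0.661932

So there's approximately a 66.2% chance that X falls in this range.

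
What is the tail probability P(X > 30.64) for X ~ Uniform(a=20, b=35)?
0.290667

We have X ~ Uniform(a=20, b=35).

P(X > 30.64) = 1 - P(X ≤ 30.64)
                = 1 - F(30.64)
                = 1 - 0.709333
                = 0.290667

So there's approximately a 29.1% chance that X exceeds 30.64.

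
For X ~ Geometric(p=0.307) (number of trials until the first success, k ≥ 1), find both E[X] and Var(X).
E[X] = 3.2573, Var(X) = 7.3529

We have X ~ Geometric(p=0.307) (number of trials until the first success, k ≥ 1).

For a Geometric distribution with p=0.307 (number of trials until the first success, k ≥ 1):

Expected value:
E[X] = 3.2573

Variance:
Var(X) = 7.3529

Standard deviation:
σ = √Var(X) = 2.7116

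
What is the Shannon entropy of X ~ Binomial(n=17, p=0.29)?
2.0399 nats

We have X ~ Binomial(n=17, p=0.29).

The Shannon entropy measures the uncertainty or information content of the distribution.

For a Binomial distribution with n=17, p=0.29:
H(X) = 2.0399 nats

(In bits, this would be 2.9429 bits.)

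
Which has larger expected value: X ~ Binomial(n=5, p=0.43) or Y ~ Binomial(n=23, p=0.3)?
Y has larger mean (6.9000 > 2.1500)

Compute the expected value for each distribution:

X ~ Binomial(n=5, p=0.43):
E[X] = 2.1500

Y ~ Binomial(n=23, p=0.3):
E[Y] = 6.9000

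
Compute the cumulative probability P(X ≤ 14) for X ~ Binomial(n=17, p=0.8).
0.690378

We have X ~ Binomial(n=17, p=0.8).

The CDF gives us P(X ≤ k).

Using the CDF:
P(X ≤ 14) = 0.690378

This means there's approximately a 69.0% chance that X is at most 14.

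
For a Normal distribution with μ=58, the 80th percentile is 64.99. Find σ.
σ = 8.3054

For X ~ Normal(μ, σ), the p-th percentile satisfies x = μ + z_p × σ,
where z_p = Φ⁻¹(p) is the standard normal quantile.

Step 1: z_{0.8} = Φ⁻¹(0.8) = 0.8416

Step 2: Solve for σ:
64.99 = 58 + 0.8416 × σ
σ = (64.99 - 58) / 0.8416
σ = 6.99 / 0.8416
σ = 8.3054

Verification: μ + z × σ = 58 + 0.8416 × 8.3054 = 64.99 ✓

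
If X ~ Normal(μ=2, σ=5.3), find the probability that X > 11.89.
0.031018

We have X ~ Normal(μ=2, σ=5.3).

P(X > 11.89) = 1 - P(X ≤ 11.89)
                = 1 - F(11.89)
                = 1 - 0.968982
                = 0.031018

So there's approximately a 3.1% chance that X exceeds 11.89.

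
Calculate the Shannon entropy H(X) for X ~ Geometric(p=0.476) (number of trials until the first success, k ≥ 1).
1.4538 nats

We have X ~ Geometric(p=0.476) (number of trials until the first success, k ≥ 1).

The Shannon entropy measures the uncertainty or information content of the distribution.

For a Geometric distribution with p=0.476 (number of trials until the first success, k ≥ 1):
H(X) = 1.4538 nats

(In bits, this would be 2.0973 bits.)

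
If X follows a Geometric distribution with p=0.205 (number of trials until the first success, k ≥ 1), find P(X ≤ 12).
0.936261

We have X ~ Geometric(p=0.205) (number of trials until the first success, k ≥ 1).

The CDF gives us P(X ≤ k).

Using the CDF:
P(X ≤ 12) = 0.936261

This means there's approximately a 93.6% chance that X is at most 12.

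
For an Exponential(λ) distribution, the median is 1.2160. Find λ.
λ = 0.5700

For X ~ Exponential(λ), the CDF is F(x) = 1 - e^(-λx).
The median m satisfies F(m) = 0.5:
1 - e^(-λm) = 0.5
e^(-λm) = 0.5
λm = ln(2)
m = ln(2) / λ

Given m = 1.2160:
λ = ln(2) / 1.2160 = 0.693147 / 1.2160 = 0.5700

Verification: ln(2) / 0.5700 = 1.2160 ✓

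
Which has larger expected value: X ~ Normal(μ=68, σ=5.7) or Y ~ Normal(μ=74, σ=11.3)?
Y has larger mean (74.0000 > 68.0000)

Compute the expected value for each distribution:

X ~ Normal(μ=68, σ=5.7):
E[X] = 68.0000

Y ~ Normal(μ=74, σ=11.3):
E[Y] = 74.0000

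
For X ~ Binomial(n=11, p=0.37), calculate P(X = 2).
0.117715

We have X ~ Binomial(n=11, p=0.37).

For a Binomial distribution, the PMF gives us the probability of each outcome.

Using the PMF formula:
P(X = 2) = 0.117715

Rounded to 4 decimal places: 0.1177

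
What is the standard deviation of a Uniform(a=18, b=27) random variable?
2.5981

We have X ~ Uniform(a=18, b=27).

For a Uniform distribution with a=18, b=27:
σ = √Var(X) = 2.5981

The standard deviation is the square root of the variance.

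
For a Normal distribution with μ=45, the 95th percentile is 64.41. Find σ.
σ = 11.8004

For X ~ Normal(μ, σ), the p-th percentile satisfies x = μ + z_p × σ,
where z_p = Φ⁻¹(p) is the standard normal quantile.

Step 1: z_{0.95} = Φ⁻¹(0.95) = 1.6449

Step 2: Solve for σ:
64.41 = 45 + 1.6449 × σ
σ = (64.41 - 45) / 1.6449
σ = 19.41 / 1.6449
σ = 11.8004

Verification: μ + z × σ = 45 + 1.6449 × 11.8004 = 64.41 ✓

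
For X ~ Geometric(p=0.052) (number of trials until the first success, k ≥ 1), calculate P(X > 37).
0.138646

We have X ~ Geometric(p=0.052) (number of trials until the first success, k ≥ 1).

P(X > 37) = 1 - P(X ≤ 37)
                = 1 - F(37)
                = 1 - 0.861354
                = 0.138646

So there's approximately a 13.9% chance that X exceeds 37.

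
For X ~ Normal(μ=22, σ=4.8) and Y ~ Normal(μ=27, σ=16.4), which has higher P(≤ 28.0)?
X has higher probability (P(X ≤ 28.0) = 0.8944 > P(Y ≤ 28.0) = 0.5243)

Compute P(≤ 28.0) for each distribution:

X ~ Normal(μ=22, σ=4.8):
P(X ≤ 28.0) = 0.8944

Y ~ Normal(μ=27, σ=16.4):
P(Y ≤ 28.0) = 0.5243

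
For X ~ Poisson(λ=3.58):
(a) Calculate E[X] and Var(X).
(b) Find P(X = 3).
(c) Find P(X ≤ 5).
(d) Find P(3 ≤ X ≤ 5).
(a) E[X] = 3.5800, Var(X) = 3.5800
(b) P(X = 3) = 0.213169
(c) P(X ≤ 5) = 0.846861
(d) P(3 ≤ X ≤ 5) = 0.540558

We have X ~ Poisson(λ=3.58).

(a) Moments:
E[X] = 3.5800
Var(X) = 3.5800
σ = √Var(X) = 1.8921

(b) Point probability using PMF:
P(X = 3) = 0.213169

(c) Cumulative probability using CDF:
P(X ≤ 5) = F(5) = 0.846861

(d) Range probability:
P(3 ≤ X ≤ 5) = P(X ≤ 5) - P(X ≤ 2)
                   = F(5) - F(2)
                   = 0.846861 - 0.306304
                   = 0.540558

This means approximately 54.1% of outcomes fall in the interval [3, 5].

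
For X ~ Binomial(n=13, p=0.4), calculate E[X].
5.2000

We have X ~ Binomial(n=13, p=0.4).

For a Binomial distribution with n=13, p=0.4:
E[X] = 5.2000

This is the expected (average) value of X.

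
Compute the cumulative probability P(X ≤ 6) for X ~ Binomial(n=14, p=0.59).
0.169191

We have X ~ Binomial(n=14, p=0.59).

The CDF gives us P(X ≤ k).

Using the CDF:
P(X ≤ 6) = 0.169191

This means there's approximately a 16.9% chance that X is at most 6.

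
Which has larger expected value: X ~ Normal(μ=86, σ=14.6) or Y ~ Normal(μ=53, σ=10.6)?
X has larger mean (86.0000 > 53.0000)

Compute the expected value for each distribution:

X ~ Normal(μ=86, σ=14.6):
E[X] = 86.0000

Y ~ Normal(μ=53, σ=10.6):
E[Y] = 53.0000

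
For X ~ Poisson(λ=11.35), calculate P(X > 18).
0.023355

We have X ~ Poisson(λ=11.35).

P(X > 18) = 1 - P(X ≤ 18)
                = 1 - F(18)
                = 1 - 0.976645
                = 0.023355

So there's approximately a 2.3% chance that X exceeds 18.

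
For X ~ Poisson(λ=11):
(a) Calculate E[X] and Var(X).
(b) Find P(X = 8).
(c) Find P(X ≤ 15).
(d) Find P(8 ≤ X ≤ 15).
(a) E[X] = 11.0000, Var(X) = 11.0000
(b) P(X = 8) = 0.088794
(c) P(X ≤ 15) = 0.907396
(d) P(8 ≤ X ≤ 15) = 0.764205

We have X ~ Poisson(λ=11).

(a) Moments:
E[X] = 11.0000
Var(X) = 11.0000
σ = √Var(X) = 3.3166

(b) Point probability using PMF:
P(X = 8) = 0.088794

(c) Cumulative probability using CDF:
P(X ≤ 15) = F(15) = 0.907396

(d) Range probability:
P(8 ≤ X ≤ 15) = P(X ≤ 15) - P(X ≤ 7)
                   = F(15) - F(7)
                   = 0.907396 - 0.143192
                   = 0.764205

This means approximately 76.4% of outcomes fall in the interval [8, 15].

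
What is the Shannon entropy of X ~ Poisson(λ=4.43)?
2.1408 nats

We have X ~ Poisson(λ=4.43).

The Shannon entropy measures the uncertainty or information content of the distribution.

For a Poisson distribution with λ=4.43:
H(X) = 2.1408 nats

(In bits, this would be 3.0885 bits.)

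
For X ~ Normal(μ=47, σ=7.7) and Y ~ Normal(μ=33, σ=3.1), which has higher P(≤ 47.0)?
Y has higher probability (P(Y ≤ 47.0) = 1.0000 > P(X ≤ 47.0) = 0.5000)

Compute P(≤ 47.0) for each distribution:

X ~ Normal(μ=47, σ=7.7):
P(X ≤ 47.0) = 0.5000

Y ~ Normal(μ=33, σ=3.1):
P(Y ≤ 47.0) = 1.0000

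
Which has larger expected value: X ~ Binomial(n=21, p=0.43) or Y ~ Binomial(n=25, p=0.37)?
Y has larger mean (9.2500 > 9.0300)

Compute the expected value for each distribution:

X ~ Binomial(n=21, p=0.43):
E[X] = 9.0300

Y ~ Binomial(n=25, p=0.37):
E[Y] = 9.2500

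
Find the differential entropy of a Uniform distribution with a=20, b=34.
2.6391 nats

We have X ~ Uniform(a=20, b=34).

The differential entropy measures the uncertainty or information content of the distribution.

For a Uniform distribution with a=20, b=34:
h(X) = 2.6391 nats

(In bits, this would be 3.8074 bits.)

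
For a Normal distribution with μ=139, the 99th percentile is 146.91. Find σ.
σ = 3.4002

For X ~ Normal(μ, σ), the p-th percentile satisfies x = μ + z_p × σ,
where z_p = Φ⁻¹(p) is the standard normal quantile.

Step 1: z_{0.99} = Φ⁻¹(0.99) = 2.3263

Step 2: Solve for σ:
146.91 = 139 + 2.3263 × σ
σ = (146.91 - 139) / 2.3263
σ = 7.91 / 2.3263
σ = 3.4002

Verification: μ + z × σ = 139 + 2.3263 × 3.4002 = 146.91 ✓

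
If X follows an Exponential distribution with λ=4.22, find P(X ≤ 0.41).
0.822751

We have X ~ Exponential(λ=4.22).

The CDF gives us P(X ≤ k).

Using the CDF:
P(X ≤ 0.41) = 0.822751

This means there's approximately a 82.3% chance that X is at most 0.41.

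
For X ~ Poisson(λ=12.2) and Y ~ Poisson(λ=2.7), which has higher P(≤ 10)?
Y has higher probability (P(Y ≤ 10) = 0.9999 > P(X ≤ 10) = 0.3266)

Compute P(≤ 10) for each distribution:

X ~ Poisson(λ=12.2):
P(X ≤ 10) = 0.3266

Y ~ Poisson(λ=2.7):
P(Y ≤ 10) = 0.9999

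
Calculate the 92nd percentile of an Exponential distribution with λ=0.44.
5.7403

We have X ~ Exponential(λ=0.44).

We want to find x such that P(X ≤ x) = 0.92.

This is the 92nd percentile, which means 92% of values fall below this point.

Using the inverse CDF (quantile function):
x = F⁻¹(0.92) = 5.7403

Verification: P(X ≤ 5.7403) = 0.92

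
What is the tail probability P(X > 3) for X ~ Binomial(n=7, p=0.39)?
0.270687

We have X ~ Binomial(n=7, p=0.39).

P(X > 3) = 1 - P(X ≤ 3)
                = 1 - F(3)
                = 1 - 0.729313
                = 0.270687

So there's approximately a 27.1% chance that X exceeds 3.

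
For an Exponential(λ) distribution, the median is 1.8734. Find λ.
λ = 0.3700

For X ~ Exponential(λ), the CDF is F(x) = 1 - e^(-λx).
The median m satisfies F(m) = 0.5:
1 - e^(-λm) = 0.5
e^(-λm) = 0.5
λm = ln(2)
m = ln(2) / λ

Given m = 1.8734:
λ = ln(2) / 1.8734 = 0.693147 / 1.8734 = 0.3700

Verification: ln(2) / 0.3700 = 1.8734 ✓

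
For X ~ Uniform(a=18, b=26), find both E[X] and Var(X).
E[X] = 22.0000, Var(X) = 5.3333

We have X ~ Uniform(a=18, b=26).

For a Uniform distribution with a=18, b=26:

Expected value:
E[X] = 22.0000

Variance:
Var(X) = 5.3333

Standard deviation:
σ = √Var(X) = 2.3094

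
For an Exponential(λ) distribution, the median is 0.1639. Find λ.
λ = 4.2291

For X ~ Exponential(λ), the CDF is F(x) = 1 - e^(-λx).
The median m satisfies F(m) = 0.5:
1 - e^(-λm) = 0.5
e^(-λm) = 0.5
λm = ln(2)
m = ln(2) / λ

Given m = 0.1639:
λ = ln(2) / 0.1639 = 0.693147 / 0.1639 = 4.2291

Verification: ln(2) / 4.2291 = 0.1639 ✓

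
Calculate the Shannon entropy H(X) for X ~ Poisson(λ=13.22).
2.7032 nats

We have X ~ Poisson(λ=13.22).

The Shannon entropy measures the uncertainty or information content of the distribution.

For a Poisson distribution with λ=13.22:
H(X) = 2.7032 nats

(In bits, this would be 3.8999 bits.)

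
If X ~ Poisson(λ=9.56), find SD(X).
3.0919

We have X ~ Poisson(λ=9.56).

For a Poisson distribution with λ=9.56:
σ = √Var(X) = 3.0919

The standard deviation is the square root of the variance.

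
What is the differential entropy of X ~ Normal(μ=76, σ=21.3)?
4.4776 nats

We have X ~ Normal(μ=76, σ=21.3).

The differential entropy measures the uncertainty or information content of the distribution.

For a Normal distribution with μ=76, σ=21.3:
h(X) = 4.4776 nats

(In bits, this would be 6.4599 bits.)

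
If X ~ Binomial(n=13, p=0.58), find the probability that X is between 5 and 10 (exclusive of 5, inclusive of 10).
0.830516

We have X ~ Binomial(n=13, p=0.58).

To find P(5 < X ≤ 10), we use:
P(5 < X ≤ 10) = P(X ≤ 10) - P(X ≤ 5)
                 = F(10) - F(5)
                 = 0.956867 - 0.126351
                 = 0.830516

So there's approximately a 83.1% chance that X falls in this range.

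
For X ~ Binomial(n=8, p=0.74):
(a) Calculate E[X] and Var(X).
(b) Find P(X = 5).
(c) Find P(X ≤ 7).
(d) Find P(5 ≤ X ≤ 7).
(a) E[X] = 5.9200, Var(X) = 1.5392
(b) P(X = 5) = 0.218407
(c) P(X ≤ 7) = 0.910081
(d) P(5 ≤ X ≤ 7) = 0.781964

We have X ~ Binomial(n=8, p=0.74).

(a) Moments:
E[X] = 5.9200
Var(X) = 1.5392
σ = √Var(X) = 1.2406

(b) Point probability using PMF:
P(X = 5) = 0.218407

(c) Cumulative probability using CDF:
P(X ≤ 7) = F(7) = 0.910081

(d) Range probability:
P(5 ≤ X ≤ 7) = P(X ≤ 7) - P(X ≤ 4)
                   = F(7) - F(4)
                   = 0.910081 - 0.128117
                   = 0.781964

This means approximately 78.2% of outcomes fall in the interval [5, 7].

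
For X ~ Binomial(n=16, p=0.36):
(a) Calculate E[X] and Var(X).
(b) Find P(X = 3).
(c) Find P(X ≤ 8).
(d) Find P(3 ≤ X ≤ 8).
(a) E[X] = 5.7600, Var(X) = 3.6864
(b) P(X = 3) = 0.078965
(c) P(X ≤ 8) = 0.920878
(d) P(3 ≤ X ≤ 8) = 0.882874

We have X ~ Binomial(n=16, p=0.36).

(a) Moments:
E[X] = 5.7600
Var(X) = 3.6864
σ = √Var(X) = 1.9200

(b) Point probability using PMF:
P(X = 3) = 0.078965

(c) Cumulative probability using CDF:
P(X ≤ 8) = F(8) = 0.920878

(d) Range probability:
P(3 ≤ X ≤ 8) = P(X ≤ 8) - P(X ≤ 2)
                   = F(8) - F(2)
                   = 0.920878 - 0.038005
                   = 0.882874

This means approximately 88.3% of outcomes fall in the interval [3, 8].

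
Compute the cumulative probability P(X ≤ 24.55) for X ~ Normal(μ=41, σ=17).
0.166610

We have X ~ Normal(μ=41, σ=17).

The CDF gives us P(X ≤ k).

Using the CDF:
P(X ≤ 24.55) = 0.166610

This means there's approximately a 16.7% chance that X is at most 24.55.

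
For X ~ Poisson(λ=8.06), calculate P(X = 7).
0.138516

We have X ~ Poisson(λ=8.06).

For a Poisson distribution, the PMF gives us the probability of each outcome.

Using the PMF formula:
P(X = 7) = 0.138516

Rounded to 4 decimal places: 0.1385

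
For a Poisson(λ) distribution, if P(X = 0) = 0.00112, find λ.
λ = 6.7944

For a Poisson(λ) distribution, the PMF at 0 is:
P(X = 0) = λ^0 e^(-λ) / 0! = e^(-λ)

Given P(X = 0) = 0.00112:
e^(-λ) = 0.00112
-λ = ln(0.00112)
λ = -ln(0.00112) = 6.7944

Verification: e^(-6.7944) = 0.00112 ✓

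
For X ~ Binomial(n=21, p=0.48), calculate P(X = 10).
0.172137

We have X ~ Binomial(n=21, p=0.48).

For a Binomial distribution, the PMF gives us the probability of each outcome.

Using the PMF formula:
P(X = 10) = 0.172137

Rounded to 4 decimal places: 0.1721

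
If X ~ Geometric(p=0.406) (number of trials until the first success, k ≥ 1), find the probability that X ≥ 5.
0.124493

We have X ~ Geometric(p=0.406) (number of trials until the first success, k ≥ 1).

For discrete distributions, P(X ≥ 5) = 1 - P(X ≤ 4).

P(X ≤ 4) = 0.875507
P(X ≥ 5) = 1 - 0.875507 = 0.124493

So there's approximately a 12.4% chance that X is at least 5.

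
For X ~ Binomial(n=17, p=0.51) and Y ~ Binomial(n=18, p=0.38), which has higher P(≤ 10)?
Y has higher probability (P(Y ≤ 10) = 0.9603 > P(X ≤ 10) = 0.8122)

Compute P(≤ 10) for each distribution:

X ~ Binomial(n=17, p=0.51):
P(X ≤ 10) = 0.8122

Y ~ Binomial(n=18, p=0.38):
P(Y ≤ 10) = 0.9603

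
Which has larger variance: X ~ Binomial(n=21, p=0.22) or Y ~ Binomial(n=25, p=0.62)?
Y has larger variance (5.8900 > 3.6036)

Compute the variance for each distribution:

X ~ Binomial(n=21, p=0.22):
Var(X) = 3.6036

Y ~ Binomial(n=25, p=0.62):
Var(Y) = 5.8900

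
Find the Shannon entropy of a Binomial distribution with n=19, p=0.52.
2.1969 nats

We have X ~ Binomial(n=19, p=0.52).

The Shannon entropy measures the uncertainty or information content of the distribution.

For a Binomial distribution with n=19, p=0.52:
H(X) = 2.1969 nats

(In bits, this would be 3.1695 bits.)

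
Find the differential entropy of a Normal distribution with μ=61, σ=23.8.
4.5886 nats

We have X ~ Normal(μ=61, σ=23.8).

The differential entropy measures the uncertainty or information content of the distribution.

For a Normal distribution with μ=61, σ=23.8:
h(X) = 4.5886 nats

(In bits, this would be 6.6200 bits.)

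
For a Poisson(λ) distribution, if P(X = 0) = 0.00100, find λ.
λ = 6.9078

For a Poisson(λ) distribution, the PMF at 0 is:
P(X = 0) = λ^0 e^(-λ) / 0! = e^(-λ)

Given P(X = 0) = 0.00100:
e^(-λ) = 0.00100
-λ = ln(0.00100)
λ = -ln(0.00100) = 6.9078

Verification: e^(-6.9078) = 0.00100 ✓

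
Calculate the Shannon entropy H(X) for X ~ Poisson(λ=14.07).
2.7348 nats

We have X ~ Poisson(λ=14.07).

The Shannon entropy measures the uncertainty or information content of the distribution.

For a Poisson distribution with λ=14.07:
H(X) = 2.7348 nats

(In bits, this would be 3.9455 bits.)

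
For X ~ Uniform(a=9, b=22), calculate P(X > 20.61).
0.106923

We have X ~ Uniform(a=9, b=22).

P(X > 20.61) = 1 - P(X ≤ 20.61)
                = 1 - F(20.61)
                = 1 - 0.893077
                = 0.106923

So there's approximately a 10.7% chance that X exceeds 20.61.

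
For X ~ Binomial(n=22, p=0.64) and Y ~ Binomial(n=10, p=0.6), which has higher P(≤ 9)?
Y has higher probability (P(Y ≤ 9) = 0.9940 > P(X ≤ 9) = 0.0230)

Compute P(≤ 9) for each distribution:

X ~ Binomial(n=22, p=0.64):
P(X ≤ 9) = 0.0230

Y ~ Binomial(n=10, p=0.6):
P(Y ≤ 9) = 0.9940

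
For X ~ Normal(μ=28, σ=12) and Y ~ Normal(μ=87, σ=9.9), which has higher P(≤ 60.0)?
X has higher probability (P(X ≤ 60.0) = 0.9962 > P(Y ≤ 60.0) = 0.0032)

Compute P(≤ 60.0) for each distribution:

X ~ Normal(μ=28, σ=12):
P(X ≤ 60.0) = 0.9962

Y ~ Normal(μ=87, σ=9.9):
P(Y ≤ 60.0) = 0.0032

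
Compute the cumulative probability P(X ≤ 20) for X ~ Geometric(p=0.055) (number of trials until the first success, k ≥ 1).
0.677421

We have X ~ Geometric(p=0.055) (number of trials until the first success, k ≥ 1).

The CDF gives us P(X ≤ k).

Using the CDF:
P(X ≤ 20) = 0.677421

This means there's approximately a 67.7% chance that X is at most 20.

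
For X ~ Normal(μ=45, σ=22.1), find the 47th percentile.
43.3365

We have X ~ Normal(μ=45, σ=22.1).

We want to find x such that P(X ≤ x) = 0.47.

This is the 47th percentile, which means 47% of values fall below this point.

Using the inverse CDF (quantile function):
x = F⁻¹(0.47) = 43.3365

Verification: P(X ≤ 43.3365) = 0.47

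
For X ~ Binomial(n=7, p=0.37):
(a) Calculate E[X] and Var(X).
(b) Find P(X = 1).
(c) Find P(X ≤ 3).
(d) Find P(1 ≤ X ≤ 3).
(a) E[X] = 2.5900, Var(X) = 1.6317
(b) P(X = 1) = 0.161936
(c) P(X ≤ 3) = 0.765918
(d) P(1 ≤ X ≤ 3) = 0.726529

We have X ~ Binomial(n=7, p=0.37).

(a) Moments:
E[X] = 2.5900
Var(X) = 1.6317
σ = √Var(X) = 1.2774

(b) Point probability using PMF:
P(X = 1) = 0.161936

(c) Cumulative probability using CDF:
P(X ≤ 3) = F(3) = 0.765918

(d) Range probability:
P(1 ≤ X ≤ 3) = P(X ≤ 3) - P(X ≤ 0)
                   = F(3) - F(0)
                   = 0.765918 - 0.039390
                   = 0.726529

This means approximately 72.7% of outcomes fall in the interval [1, 3].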